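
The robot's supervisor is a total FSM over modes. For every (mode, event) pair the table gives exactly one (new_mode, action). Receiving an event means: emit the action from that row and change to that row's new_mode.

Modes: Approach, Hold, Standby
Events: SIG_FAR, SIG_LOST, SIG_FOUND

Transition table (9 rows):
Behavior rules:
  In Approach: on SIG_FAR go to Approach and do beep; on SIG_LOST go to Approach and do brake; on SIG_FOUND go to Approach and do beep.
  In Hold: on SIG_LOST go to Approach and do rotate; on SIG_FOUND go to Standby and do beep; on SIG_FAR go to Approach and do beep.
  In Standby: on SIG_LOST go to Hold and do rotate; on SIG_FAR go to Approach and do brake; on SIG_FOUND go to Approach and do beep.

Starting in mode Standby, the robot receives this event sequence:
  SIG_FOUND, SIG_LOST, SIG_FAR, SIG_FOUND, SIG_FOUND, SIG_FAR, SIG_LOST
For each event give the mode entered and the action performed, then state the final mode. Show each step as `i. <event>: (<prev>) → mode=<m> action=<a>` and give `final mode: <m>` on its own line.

1. SIG_FOUND: (Standby) → mode=Approach action=beep
2. SIG_LOST: (Approach) → mode=Approach action=brake
3. SIG_FAR: (Approach) → mode=Approach action=beep
4. SIG_FOUND: (Approach) → mode=Approach action=beep
5. SIG_FOUND: (Approach) → mode=Approach action=beep
6. SIG_FAR: (Approach) → mode=Approach action=beep
7. SIG_LOST: (Approach) → mode=Approach action=brake

final mode: Approach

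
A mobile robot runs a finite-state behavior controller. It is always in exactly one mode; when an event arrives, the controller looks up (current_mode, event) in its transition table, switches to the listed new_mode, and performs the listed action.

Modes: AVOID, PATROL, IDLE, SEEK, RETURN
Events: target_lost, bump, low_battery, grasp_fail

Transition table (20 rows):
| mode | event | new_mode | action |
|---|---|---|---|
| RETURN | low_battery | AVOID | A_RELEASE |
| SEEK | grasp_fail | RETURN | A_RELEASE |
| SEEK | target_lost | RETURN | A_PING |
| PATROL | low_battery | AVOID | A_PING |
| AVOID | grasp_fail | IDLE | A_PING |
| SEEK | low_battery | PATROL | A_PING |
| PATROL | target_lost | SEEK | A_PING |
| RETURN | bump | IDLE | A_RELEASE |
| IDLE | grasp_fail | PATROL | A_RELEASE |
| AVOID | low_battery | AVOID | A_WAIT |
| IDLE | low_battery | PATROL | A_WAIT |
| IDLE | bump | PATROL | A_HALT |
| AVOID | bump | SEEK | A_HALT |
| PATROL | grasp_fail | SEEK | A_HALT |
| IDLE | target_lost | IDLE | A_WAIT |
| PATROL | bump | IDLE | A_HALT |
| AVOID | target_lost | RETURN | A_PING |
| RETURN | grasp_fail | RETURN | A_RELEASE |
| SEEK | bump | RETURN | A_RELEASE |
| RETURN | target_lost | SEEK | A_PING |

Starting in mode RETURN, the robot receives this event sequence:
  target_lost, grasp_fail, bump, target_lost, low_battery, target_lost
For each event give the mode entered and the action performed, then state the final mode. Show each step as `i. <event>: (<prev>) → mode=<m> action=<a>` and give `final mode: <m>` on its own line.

1. target_lost: (RETURN) → mode=SEEK action=A_PING
2. grasp_fail: (SEEK) → mode=RETURN action=A_RELEASE
3. bump: (RETURN) → mode=IDLE action=A_RELEASE
4. target_lost: (IDLE) → mode=IDLE action=A_WAIT
5. low_battery: (IDLE) → mode=PATROL action=A_WAIT
6. target_lost: (PATROL) → mode=SEEK action=A_PING

final mode: SEEK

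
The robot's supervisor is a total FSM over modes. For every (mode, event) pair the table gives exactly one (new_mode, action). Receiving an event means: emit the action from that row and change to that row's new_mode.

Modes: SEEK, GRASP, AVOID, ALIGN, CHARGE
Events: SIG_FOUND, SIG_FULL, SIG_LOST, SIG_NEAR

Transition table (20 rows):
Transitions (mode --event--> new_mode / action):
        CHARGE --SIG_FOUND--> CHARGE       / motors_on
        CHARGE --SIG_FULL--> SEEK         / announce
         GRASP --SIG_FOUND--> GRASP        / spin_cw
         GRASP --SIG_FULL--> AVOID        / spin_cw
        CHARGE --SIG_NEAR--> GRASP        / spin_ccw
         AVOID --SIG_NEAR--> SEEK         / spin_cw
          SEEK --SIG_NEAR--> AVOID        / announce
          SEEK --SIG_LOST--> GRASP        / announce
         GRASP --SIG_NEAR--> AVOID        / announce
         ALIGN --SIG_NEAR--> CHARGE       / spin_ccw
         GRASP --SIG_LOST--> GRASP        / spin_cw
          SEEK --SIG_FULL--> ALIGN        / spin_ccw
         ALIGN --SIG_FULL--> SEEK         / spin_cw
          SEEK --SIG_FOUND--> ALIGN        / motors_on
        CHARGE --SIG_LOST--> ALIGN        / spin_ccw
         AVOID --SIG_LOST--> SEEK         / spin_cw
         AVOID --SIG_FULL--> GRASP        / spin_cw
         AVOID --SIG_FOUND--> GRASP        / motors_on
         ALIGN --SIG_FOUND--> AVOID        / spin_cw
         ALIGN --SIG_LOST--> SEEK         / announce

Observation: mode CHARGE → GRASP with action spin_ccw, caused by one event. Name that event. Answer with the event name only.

SIG_NEAR

try SIG_FOUND: (CHARGE, SIG_FOUND) → (CHARGE, motors_on)
try SIG_FULL: (CHARGE, SIG_FULL) → (SEEK, announce)
try SIG_LOST: (CHARGE, SIG_LOST) → (ALIGN, spin_ccw)
try SIG_NEAR: (CHARGE, SIG_NEAR) → (GRASP, spin_ccw)  ← matches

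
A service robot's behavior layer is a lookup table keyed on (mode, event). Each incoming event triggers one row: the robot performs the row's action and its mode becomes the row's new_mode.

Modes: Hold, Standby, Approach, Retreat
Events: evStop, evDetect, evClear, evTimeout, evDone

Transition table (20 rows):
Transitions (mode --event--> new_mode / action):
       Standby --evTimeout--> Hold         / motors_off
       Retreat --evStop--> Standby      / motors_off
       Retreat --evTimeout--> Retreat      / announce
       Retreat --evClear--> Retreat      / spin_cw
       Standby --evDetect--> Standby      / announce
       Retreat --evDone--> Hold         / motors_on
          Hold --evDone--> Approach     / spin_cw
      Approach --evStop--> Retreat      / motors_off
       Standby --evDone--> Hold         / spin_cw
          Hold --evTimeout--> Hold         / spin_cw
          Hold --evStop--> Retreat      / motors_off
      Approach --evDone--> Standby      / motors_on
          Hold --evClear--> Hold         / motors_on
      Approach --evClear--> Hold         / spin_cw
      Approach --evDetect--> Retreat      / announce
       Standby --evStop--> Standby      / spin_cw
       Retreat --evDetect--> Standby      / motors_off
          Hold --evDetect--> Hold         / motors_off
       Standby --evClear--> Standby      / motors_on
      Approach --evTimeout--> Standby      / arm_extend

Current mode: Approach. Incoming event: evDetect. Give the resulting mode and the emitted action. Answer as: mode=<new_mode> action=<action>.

current mode = Approach; filter table to that mode:
  (Approach, evStop) → (Retreat, motors_off)
  (Approach, evDone) → (Standby, motors_on)
  (Approach, evClear) → (Hold, spin_cw)
  (Approach, evDetect) → (Retreat, announce)  ← event matches
  (Approach, evTimeout) → (Standby, arm_extend)
event = evDetect selects (Retreat, announce)

mode=Retreat action=announce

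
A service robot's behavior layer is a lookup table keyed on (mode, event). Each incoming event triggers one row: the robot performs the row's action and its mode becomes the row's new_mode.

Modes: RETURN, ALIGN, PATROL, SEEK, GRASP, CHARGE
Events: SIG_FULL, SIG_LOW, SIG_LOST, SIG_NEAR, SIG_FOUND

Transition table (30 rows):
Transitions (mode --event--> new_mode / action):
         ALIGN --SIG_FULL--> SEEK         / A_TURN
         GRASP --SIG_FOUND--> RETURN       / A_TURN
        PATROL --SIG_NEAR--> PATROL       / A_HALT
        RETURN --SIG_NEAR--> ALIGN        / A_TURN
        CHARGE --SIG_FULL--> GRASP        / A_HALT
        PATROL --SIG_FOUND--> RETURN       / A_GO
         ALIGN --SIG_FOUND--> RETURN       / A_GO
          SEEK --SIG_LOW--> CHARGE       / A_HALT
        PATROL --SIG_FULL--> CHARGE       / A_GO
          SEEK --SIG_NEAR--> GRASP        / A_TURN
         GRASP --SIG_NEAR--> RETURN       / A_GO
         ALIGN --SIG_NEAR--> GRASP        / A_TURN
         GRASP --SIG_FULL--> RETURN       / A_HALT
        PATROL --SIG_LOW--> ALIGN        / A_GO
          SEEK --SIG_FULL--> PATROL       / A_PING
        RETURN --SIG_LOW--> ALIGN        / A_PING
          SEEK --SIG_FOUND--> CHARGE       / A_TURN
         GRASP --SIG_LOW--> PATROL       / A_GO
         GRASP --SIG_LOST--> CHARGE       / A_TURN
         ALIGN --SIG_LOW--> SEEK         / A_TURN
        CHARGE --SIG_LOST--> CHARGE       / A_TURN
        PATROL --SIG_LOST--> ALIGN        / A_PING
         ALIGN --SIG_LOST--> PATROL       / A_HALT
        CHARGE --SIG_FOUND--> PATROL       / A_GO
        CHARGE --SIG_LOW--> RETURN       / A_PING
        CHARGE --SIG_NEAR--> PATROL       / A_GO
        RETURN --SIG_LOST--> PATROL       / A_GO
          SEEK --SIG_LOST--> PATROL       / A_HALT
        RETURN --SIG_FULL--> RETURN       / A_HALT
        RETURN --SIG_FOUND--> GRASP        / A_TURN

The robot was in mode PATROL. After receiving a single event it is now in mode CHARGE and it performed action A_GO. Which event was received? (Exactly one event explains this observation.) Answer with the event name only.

try SIG_FULL: (PATROL, SIG_FULL) → (CHARGE, A_GO)  ← matches
try SIG_LOW: (PATROL, SIG_LOW) → (ALIGN, A_GO)
try SIG_LOST: (PATROL, SIG_LOST) → (ALIGN, A_PING)
try SIG_NEAR: (PATROL, SIG_NEAR) → (PATROL, A_HALT)
try SIG_FOUND: (PATROL, SIG_FOUND) → (RETURN, A_GO)

SIG_FULL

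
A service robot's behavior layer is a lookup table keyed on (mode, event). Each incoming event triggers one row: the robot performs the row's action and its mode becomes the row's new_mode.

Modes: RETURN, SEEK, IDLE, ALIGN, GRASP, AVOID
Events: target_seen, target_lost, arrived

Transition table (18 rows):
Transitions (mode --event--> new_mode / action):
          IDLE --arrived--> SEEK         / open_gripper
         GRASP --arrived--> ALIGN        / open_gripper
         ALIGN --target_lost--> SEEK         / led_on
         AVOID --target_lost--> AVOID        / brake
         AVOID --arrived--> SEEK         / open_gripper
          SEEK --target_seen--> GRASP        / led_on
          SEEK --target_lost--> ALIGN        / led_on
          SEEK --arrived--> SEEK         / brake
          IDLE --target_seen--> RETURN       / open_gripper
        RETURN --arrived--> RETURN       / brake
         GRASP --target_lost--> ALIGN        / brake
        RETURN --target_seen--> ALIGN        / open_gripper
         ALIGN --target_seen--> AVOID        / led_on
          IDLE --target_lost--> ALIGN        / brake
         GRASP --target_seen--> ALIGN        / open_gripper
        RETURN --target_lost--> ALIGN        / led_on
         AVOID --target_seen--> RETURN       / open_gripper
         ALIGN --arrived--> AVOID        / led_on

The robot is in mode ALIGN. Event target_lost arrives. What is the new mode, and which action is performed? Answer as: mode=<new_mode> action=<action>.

mode=SEEK action=led_on

current mode = ALIGN; filter table to that mode:
  (ALIGN, target_lost) → (SEEK, led_on)  ← event matches
  (ALIGN, target_seen) → (AVOID, led_on)
  (ALIGN, arrived) → (AVOID, led_on)
event = target_lost selects (SEEK, led_on)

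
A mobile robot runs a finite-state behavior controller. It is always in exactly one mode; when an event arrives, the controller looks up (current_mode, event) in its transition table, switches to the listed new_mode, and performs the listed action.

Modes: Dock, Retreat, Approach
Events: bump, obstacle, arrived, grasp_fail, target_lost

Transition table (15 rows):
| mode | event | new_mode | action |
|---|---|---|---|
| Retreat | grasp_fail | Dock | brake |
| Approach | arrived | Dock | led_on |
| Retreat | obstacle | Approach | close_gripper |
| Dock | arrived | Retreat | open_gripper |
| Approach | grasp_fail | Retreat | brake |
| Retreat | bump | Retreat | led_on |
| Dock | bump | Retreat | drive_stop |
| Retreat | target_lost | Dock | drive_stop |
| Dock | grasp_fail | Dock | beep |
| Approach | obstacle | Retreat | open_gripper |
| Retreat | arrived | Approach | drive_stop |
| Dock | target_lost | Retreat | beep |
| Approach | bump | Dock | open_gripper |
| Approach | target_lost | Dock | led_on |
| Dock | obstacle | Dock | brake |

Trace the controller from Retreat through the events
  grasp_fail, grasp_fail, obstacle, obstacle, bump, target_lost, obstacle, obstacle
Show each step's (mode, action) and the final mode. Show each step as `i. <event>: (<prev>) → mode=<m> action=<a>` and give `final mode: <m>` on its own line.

1. grasp_fail: (Retreat) → mode=Dock action=brake
2. grasp_fail: (Dock) → mode=Dock action=beep
3. obstacle: (Dock) → mode=Dock action=brake
4. obstacle: (Dock) → mode=Dock action=brake
5. bump: (Dock) → mode=Retreat action=drive_stop
6. target_lost: (Retreat) → mode=Dock action=drive_stop
7. obstacle: (Dock) → mode=Dock action=brake
8. obstacle: (Dock) → mode=Dock action=brake

final mode: Dock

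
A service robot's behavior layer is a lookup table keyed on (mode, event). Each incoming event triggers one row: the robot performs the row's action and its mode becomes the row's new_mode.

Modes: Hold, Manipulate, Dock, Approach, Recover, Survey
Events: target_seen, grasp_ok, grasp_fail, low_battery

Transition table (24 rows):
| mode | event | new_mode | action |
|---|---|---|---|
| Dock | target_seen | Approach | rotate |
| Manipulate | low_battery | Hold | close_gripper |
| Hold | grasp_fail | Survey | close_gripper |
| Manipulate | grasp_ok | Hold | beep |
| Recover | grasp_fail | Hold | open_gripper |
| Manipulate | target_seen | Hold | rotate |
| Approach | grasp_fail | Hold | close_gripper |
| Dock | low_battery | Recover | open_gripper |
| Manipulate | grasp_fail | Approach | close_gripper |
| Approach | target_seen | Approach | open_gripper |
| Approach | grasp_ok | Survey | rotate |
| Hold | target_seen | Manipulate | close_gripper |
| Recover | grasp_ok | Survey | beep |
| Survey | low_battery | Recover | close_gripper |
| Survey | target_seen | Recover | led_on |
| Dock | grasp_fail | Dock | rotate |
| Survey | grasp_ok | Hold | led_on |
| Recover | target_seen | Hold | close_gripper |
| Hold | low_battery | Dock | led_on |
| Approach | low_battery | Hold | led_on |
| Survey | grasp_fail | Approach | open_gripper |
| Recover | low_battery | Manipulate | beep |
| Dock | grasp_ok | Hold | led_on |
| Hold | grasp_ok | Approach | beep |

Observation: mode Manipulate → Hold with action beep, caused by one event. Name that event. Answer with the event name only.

grasp_ok

try target_seen: (Manipulate, target_seen) → (Hold, rotate)
try grasp_ok: (Manipulate, grasp_ok) → (Hold, beep)  ← matches
try grasp_fail: (Manipulate, grasp_fail) → (Approach, close_gripper)
try low_battery: (Manipulate, low_battery) → (Hold, close_gripper)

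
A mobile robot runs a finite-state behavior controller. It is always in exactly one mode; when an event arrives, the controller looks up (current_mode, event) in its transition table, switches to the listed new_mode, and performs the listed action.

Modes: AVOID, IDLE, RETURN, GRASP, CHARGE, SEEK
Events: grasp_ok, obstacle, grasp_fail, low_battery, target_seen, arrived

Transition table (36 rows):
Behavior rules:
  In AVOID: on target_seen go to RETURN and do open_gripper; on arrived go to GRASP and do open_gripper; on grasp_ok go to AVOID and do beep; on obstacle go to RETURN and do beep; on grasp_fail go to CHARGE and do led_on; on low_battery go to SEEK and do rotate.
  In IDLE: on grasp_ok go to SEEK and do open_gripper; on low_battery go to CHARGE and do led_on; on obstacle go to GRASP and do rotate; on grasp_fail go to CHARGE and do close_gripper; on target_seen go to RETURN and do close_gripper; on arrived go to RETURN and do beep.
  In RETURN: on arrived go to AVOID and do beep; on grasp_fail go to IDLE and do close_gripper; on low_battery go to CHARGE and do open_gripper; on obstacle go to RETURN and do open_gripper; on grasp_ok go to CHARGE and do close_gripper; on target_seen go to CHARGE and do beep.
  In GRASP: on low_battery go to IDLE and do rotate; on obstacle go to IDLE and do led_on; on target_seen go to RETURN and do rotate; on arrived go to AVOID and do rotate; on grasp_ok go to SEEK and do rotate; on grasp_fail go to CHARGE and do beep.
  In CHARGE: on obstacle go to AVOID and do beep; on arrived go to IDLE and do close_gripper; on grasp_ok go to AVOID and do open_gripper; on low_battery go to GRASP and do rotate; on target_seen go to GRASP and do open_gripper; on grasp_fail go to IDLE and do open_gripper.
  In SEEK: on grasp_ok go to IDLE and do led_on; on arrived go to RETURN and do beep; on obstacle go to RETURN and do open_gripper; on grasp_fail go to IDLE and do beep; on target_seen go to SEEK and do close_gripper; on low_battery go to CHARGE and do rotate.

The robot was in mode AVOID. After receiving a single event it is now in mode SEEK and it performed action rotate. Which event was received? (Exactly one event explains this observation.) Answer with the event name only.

low_battery

try grasp_ok: (AVOID, grasp_ok) → (AVOID, beep)
try obstacle: (AVOID, obstacle) → (RETURN, beep)
try grasp_fail: (AVOID, grasp_fail) → (CHARGE, led_on)
try low_battery: (AVOID, low_battery) → (SEEK, rotate)  ← matches
try target_seen: (AVOID, target_seen) → (RETURN, open_gripper)
try arrived: (AVOID, arrived) → (GRASP, open_gripper)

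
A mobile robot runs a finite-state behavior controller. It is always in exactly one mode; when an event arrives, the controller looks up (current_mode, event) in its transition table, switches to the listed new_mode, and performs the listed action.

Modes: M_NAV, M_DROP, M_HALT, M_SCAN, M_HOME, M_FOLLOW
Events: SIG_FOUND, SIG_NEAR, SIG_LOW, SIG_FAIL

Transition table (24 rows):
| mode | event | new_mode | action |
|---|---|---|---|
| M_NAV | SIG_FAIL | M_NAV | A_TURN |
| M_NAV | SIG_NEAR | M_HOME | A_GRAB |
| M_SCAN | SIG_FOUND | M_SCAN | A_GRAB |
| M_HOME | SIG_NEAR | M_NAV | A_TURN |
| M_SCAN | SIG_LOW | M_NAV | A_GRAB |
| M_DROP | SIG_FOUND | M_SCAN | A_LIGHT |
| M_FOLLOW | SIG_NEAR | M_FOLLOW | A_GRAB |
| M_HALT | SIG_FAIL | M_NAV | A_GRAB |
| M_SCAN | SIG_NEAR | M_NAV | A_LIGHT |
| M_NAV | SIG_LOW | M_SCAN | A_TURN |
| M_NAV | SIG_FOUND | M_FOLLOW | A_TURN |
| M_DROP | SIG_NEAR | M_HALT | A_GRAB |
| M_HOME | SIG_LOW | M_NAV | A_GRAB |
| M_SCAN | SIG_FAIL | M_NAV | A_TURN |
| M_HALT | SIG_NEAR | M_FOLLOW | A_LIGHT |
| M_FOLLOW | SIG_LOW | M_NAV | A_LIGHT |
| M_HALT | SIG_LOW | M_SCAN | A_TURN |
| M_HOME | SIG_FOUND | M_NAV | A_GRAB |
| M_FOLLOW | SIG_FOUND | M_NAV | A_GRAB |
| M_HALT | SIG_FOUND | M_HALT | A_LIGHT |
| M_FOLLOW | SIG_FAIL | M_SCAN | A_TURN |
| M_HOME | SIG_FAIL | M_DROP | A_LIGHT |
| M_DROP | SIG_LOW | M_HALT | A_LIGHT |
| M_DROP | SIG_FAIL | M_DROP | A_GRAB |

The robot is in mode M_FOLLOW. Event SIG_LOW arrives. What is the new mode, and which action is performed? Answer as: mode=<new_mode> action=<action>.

mode=M_NAV action=A_LIGHT

current mode = M_FOLLOW; filter table to that mode:
  (M_FOLLOW, SIG_NEAR) → (M_FOLLOW, A_GRAB)
  (M_FOLLOW, SIG_LOW) → (M_NAV, A_LIGHT)  ← event matches
  (M_FOLLOW, SIG_FOUND) → (M_NAV, A_GRAB)
  (M_FOLLOW, SIG_FAIL) → (M_SCAN, A_TURN)
event = SIG_LOW selects (M_NAV, A_LIGHT)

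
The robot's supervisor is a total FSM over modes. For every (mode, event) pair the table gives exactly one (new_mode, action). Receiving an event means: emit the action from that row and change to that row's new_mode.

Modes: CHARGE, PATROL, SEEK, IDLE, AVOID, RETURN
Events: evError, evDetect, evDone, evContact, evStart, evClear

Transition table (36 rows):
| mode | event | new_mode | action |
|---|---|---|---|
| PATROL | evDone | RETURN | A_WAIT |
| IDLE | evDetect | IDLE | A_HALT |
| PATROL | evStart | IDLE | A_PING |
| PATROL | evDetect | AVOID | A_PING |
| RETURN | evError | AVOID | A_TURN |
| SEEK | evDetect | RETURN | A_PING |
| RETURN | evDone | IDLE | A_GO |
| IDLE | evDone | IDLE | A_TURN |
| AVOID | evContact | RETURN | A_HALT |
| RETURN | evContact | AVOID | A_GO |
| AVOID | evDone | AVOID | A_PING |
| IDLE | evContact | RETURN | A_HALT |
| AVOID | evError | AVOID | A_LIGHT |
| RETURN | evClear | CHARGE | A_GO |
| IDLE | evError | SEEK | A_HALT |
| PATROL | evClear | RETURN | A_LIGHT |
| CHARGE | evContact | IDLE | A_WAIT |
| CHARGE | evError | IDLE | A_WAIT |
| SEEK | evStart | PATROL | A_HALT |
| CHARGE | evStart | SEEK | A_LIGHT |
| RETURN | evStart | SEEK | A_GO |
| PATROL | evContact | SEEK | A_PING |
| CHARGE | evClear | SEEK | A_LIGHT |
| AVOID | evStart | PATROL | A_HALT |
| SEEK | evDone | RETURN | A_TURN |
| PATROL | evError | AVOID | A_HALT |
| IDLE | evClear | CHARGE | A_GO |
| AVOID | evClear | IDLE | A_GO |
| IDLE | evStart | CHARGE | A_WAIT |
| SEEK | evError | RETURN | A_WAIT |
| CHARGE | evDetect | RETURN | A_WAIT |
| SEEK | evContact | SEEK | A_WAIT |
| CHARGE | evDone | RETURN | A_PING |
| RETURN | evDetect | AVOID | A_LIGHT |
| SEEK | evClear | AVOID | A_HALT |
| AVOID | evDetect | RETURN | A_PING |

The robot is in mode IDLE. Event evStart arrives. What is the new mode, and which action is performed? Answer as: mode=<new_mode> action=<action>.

current mode = IDLE; filter table to that mode:
  (IDLE, evDetect) → (IDLE, A_HALT)
  (IDLE, evDone) → (IDLE, A_TURN)
  (IDLE, evContact) → (RETURN, A_HALT)
  (IDLE, evError) → (SEEK, A_HALT)
  (IDLE, evClear) → (CHARGE, A_GO)
  (IDLE, evStart) → (CHARGE, A_WAIT)  ← event matches
event = evStart selects (CHARGE, A_WAIT)

mode=CHARGE action=A_WAIT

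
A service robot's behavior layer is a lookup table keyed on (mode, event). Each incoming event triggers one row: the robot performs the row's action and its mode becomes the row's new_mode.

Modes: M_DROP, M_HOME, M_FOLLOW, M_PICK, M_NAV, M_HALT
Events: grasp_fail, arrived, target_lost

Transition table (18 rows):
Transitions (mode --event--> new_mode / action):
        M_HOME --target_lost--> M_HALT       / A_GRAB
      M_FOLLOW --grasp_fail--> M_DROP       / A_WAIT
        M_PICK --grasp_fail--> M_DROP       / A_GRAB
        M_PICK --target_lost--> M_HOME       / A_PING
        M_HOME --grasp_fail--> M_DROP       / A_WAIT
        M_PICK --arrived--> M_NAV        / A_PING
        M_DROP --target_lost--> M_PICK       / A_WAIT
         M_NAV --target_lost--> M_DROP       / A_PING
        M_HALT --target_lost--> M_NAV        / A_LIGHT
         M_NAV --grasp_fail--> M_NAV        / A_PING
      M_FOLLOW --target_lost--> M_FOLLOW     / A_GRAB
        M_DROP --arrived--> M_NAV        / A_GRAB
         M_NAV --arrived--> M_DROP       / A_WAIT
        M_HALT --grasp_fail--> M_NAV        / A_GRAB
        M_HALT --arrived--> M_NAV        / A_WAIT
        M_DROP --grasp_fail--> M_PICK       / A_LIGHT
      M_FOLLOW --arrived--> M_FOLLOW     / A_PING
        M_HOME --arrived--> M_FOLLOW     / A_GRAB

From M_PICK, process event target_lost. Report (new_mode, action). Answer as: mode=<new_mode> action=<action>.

mode=M_HOME action=A_PING

current mode = M_PICK; filter table to that mode:
  (M_PICK, grasp_fail) → (M_DROP, A_GRAB)
  (M_PICK, target_lost) → (M_HOME, A_PING)  ← event matches
  (M_PICK, arrived) → (M_NAV, A_PING)
event = target_lost selects (M_HOME, A_PING)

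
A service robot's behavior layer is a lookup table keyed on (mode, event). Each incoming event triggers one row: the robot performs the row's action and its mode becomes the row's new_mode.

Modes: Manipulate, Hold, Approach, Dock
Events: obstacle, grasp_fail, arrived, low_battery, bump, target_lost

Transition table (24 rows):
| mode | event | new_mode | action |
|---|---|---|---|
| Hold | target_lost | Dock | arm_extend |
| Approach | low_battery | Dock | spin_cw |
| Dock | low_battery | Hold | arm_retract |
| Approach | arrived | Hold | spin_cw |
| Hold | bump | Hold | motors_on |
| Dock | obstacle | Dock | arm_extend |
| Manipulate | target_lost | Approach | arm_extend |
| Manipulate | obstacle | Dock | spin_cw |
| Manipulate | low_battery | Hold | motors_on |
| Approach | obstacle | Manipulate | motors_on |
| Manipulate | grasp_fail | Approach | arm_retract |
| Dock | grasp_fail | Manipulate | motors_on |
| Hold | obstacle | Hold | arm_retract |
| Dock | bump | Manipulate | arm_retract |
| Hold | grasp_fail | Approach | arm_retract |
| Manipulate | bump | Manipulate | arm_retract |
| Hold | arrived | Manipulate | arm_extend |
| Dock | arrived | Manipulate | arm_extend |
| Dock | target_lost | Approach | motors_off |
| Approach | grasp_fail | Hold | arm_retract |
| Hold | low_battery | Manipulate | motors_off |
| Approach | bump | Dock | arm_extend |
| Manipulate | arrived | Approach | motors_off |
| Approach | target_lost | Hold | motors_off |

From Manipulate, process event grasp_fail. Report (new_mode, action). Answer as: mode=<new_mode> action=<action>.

current mode = Manipulate; filter table to that mode:
  (Manipulate, target_lost) → (Approach, arm_extend)
  (Manipulate, obstacle) → (Dock, spin_cw)
  (Manipulate, low_battery) → (Hold, motors_on)
  (Manipulate, grasp_fail) → (Approach, arm_retract)  ← event matches
  (Manipulate, bump) → (Manipulate, arm_retract)
  (Manipulate, arrived) → (Approach, motors_off)
event = grasp_fail selects (Approach, arm_retract)

mode=Approach action=arm_retract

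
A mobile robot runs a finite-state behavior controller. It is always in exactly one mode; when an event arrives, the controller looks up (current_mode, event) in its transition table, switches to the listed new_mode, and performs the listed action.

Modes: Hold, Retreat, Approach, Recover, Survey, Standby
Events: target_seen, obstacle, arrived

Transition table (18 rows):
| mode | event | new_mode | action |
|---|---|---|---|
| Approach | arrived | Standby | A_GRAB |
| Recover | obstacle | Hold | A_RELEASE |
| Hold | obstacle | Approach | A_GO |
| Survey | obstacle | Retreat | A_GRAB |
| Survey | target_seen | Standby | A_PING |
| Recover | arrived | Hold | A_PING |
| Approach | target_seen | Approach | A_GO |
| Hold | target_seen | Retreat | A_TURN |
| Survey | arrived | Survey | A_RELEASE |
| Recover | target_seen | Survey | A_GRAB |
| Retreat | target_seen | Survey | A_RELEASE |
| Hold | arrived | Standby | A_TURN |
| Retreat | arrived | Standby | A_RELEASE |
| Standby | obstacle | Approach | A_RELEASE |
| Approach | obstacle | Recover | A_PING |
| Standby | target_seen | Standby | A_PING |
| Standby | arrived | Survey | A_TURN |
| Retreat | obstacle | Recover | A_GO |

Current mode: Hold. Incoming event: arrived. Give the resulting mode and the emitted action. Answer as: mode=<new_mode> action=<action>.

mode=Standby action=A_TURN

current mode = Hold; filter table to that mode:
  (Hold, obstacle) → (Approach, A_GO)
  (Hold, target_seen) → (Retreat, A_TURN)
  (Hold, arrived) → (Standby, A_TURN)  ← event matches
event = arrived selects (Standby, A_TURN)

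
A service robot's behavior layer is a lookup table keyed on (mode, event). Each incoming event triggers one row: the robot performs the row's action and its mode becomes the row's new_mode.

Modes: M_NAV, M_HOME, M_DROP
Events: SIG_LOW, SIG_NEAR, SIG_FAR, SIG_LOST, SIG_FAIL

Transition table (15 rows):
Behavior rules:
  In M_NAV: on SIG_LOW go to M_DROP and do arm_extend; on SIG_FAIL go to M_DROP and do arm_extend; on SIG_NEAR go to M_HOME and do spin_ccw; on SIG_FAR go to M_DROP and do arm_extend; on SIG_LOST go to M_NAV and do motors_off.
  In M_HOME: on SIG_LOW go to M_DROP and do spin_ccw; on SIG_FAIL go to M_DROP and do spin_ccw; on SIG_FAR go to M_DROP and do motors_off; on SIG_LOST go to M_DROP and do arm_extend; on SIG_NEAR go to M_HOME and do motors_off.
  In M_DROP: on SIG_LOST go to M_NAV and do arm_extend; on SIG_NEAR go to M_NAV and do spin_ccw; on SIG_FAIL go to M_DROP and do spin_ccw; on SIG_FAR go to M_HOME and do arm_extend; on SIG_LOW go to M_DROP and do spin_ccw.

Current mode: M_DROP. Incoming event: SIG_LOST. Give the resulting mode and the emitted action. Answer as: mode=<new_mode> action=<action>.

current mode = M_DROP; filter table to that mode:
  (M_DROP, SIG_LOST) → (M_NAV, arm_extend)  ← event matches
  (M_DROP, SIG_NEAR) → (M_NAV, spin_ccw)
  (M_DROP, SIG_FAIL) → (M_DROP, spin_ccw)
  (M_DROP, SIG_FAR) → (M_HOME, arm_extend)
  (M_DROP, SIG_LOW) → (M_DROP, spin_ccw)
event = SIG_LOST selects (M_NAV, arm_extend)

mode=M_NAV action=arm_extend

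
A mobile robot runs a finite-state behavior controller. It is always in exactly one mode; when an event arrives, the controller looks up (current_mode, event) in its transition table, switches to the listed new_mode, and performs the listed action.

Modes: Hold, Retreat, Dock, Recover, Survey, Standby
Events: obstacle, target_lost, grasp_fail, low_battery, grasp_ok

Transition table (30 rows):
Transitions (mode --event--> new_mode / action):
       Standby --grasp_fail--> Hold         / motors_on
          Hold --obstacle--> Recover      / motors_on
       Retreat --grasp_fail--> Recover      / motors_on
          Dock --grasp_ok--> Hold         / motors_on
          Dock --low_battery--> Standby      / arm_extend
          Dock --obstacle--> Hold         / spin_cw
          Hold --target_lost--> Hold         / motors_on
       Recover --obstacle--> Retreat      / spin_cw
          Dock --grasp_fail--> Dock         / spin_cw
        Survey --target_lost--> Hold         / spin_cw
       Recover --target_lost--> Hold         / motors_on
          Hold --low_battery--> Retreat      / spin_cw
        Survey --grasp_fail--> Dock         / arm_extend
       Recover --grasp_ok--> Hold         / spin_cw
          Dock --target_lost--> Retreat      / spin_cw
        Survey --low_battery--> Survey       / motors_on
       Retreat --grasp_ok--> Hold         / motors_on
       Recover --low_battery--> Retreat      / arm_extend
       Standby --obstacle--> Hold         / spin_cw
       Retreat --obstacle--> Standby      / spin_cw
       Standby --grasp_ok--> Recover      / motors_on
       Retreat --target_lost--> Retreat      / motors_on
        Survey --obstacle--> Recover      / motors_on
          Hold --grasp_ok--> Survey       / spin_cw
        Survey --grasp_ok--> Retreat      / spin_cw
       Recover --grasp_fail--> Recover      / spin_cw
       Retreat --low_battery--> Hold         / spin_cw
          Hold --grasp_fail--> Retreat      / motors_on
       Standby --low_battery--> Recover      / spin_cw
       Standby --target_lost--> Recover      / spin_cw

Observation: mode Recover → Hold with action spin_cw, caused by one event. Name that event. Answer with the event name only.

try obstacle: (Recover, obstacle) → (Retreat, spin_cw)
try target_lost: (Recover, target_lost) → (Hold, motors_on)
try grasp_fail: (Recover, grasp_fail) → (Recover, spin_cw)
try low_battery: (Recover, low_battery) → (Retreat, arm_extend)
try grasp_ok: (Recover, grasp_ok) → (Hold, spin_cw)  ← matches

grasp_ok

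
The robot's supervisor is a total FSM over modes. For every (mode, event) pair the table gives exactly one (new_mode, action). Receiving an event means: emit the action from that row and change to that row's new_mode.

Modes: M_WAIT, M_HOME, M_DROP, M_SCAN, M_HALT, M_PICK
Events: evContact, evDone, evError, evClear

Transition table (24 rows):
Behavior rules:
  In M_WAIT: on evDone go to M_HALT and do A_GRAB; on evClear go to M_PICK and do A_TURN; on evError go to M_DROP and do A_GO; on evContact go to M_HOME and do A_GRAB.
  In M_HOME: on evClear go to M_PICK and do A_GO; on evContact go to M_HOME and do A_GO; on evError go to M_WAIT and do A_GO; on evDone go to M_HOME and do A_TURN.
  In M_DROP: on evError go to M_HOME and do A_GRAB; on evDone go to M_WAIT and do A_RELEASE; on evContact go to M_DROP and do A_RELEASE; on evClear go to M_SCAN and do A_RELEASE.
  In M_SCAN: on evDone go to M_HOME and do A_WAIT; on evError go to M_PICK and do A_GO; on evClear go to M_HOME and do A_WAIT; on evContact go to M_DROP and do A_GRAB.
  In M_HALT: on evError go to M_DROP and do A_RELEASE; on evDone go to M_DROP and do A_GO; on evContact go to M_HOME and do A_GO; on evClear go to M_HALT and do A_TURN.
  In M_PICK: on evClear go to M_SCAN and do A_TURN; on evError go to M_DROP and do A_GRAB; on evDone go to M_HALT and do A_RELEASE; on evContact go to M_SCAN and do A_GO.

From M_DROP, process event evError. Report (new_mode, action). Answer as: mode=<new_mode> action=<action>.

current mode = M_DROP; filter table to that mode:
  (M_DROP, evError) → (M_HOME, A_GRAB)  ← event matches
  (M_DROP, evDone) → (M_WAIT, A_RELEASE)
  (M_DROP, evContact) → (M_DROP, A_RELEASE)
  (M_DROP, evClear) → (M_SCAN, A_RELEASE)
event = evError selects (M_HOME, A_GRAB)

mode=M_HOME action=A_GRAB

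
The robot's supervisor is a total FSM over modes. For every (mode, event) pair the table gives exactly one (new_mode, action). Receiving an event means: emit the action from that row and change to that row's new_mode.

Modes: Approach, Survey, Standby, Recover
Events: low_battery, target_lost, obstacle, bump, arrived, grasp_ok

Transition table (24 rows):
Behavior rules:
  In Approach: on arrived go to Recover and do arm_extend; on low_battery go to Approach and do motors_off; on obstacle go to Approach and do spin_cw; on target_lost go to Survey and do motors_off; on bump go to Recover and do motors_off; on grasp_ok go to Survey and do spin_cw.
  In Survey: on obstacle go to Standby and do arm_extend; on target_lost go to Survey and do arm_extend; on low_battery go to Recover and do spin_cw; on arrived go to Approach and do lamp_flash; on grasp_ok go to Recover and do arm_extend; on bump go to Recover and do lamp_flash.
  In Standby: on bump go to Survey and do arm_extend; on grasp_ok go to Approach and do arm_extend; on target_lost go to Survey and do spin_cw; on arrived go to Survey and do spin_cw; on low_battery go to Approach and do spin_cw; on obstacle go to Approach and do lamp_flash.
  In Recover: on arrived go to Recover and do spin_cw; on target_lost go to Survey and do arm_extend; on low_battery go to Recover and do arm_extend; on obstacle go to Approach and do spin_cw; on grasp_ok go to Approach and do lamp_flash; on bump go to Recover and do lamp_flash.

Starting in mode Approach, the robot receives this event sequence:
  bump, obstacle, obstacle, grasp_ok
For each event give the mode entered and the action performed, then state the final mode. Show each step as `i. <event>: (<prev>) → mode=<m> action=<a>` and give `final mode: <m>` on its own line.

final mode: Survey

1. bump: (Approach) → mode=Recover action=motors_off
2. obstacle: (Recover) → mode=Approach action=spin_cw
3. obstacle: (Approach) → mode=Approach action=spin_cw
4. grasp_ok: (Approach) → mode=Survey action=spin_cw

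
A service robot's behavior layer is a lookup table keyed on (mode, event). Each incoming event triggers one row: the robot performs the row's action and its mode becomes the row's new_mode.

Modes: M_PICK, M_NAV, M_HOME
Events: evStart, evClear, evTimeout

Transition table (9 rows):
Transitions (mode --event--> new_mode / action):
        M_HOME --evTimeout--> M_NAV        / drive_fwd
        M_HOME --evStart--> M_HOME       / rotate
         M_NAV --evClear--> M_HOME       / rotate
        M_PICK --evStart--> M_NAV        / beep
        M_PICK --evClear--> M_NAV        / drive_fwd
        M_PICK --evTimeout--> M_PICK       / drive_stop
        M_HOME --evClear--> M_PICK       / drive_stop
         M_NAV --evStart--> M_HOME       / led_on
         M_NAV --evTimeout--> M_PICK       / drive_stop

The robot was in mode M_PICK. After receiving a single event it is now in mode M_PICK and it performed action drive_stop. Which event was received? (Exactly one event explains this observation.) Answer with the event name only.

evTimeout

try evStart: (M_PICK, evStart) → (M_NAV, beep)
try evClear: (M_PICK, evClear) → (M_NAV, drive_fwd)
try evTimeout: (M_PICK, evTimeout) → (M_PICK, drive_stop)  ← matches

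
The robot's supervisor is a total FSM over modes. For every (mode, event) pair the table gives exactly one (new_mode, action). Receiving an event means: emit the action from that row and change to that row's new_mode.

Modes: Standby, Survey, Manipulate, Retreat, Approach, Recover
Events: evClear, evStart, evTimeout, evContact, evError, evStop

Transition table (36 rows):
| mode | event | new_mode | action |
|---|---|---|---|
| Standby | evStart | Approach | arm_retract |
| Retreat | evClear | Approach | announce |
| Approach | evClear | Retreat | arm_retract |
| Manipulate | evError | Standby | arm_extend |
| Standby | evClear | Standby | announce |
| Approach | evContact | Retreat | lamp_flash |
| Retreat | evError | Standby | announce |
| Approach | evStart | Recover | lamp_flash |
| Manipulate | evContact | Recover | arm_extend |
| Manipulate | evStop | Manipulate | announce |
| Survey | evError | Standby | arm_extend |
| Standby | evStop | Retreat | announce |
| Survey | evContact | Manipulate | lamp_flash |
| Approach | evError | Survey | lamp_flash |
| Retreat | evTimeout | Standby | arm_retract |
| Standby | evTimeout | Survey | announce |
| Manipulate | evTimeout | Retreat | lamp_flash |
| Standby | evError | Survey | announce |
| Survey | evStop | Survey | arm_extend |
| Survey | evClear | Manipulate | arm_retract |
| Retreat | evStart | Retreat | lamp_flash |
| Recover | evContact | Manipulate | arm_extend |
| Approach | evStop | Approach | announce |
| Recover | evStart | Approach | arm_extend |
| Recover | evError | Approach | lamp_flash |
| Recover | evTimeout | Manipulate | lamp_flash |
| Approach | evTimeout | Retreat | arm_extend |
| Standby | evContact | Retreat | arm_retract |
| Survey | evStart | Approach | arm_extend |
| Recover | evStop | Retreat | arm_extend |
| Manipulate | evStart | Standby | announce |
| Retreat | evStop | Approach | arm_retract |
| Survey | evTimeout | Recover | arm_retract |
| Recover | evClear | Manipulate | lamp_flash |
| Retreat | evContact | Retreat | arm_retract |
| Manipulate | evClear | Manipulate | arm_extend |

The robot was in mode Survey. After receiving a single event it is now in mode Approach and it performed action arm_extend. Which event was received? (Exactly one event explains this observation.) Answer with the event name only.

try evClear: (Survey, evClear) → (Manipulate, arm_retract)
try evStart: (Survey, evStart) → (Approach, arm_extend)  ← matches
try evTimeout: (Survey, evTimeout) → (Recover, arm_retract)
try evContact: (Survey, evContact) → (Manipulate, lamp_flash)
try evError: (Survey, evError) → (Standby, arm_extend)
try evStop: (Survey, evStop) → (Survey, arm_extend)

evStart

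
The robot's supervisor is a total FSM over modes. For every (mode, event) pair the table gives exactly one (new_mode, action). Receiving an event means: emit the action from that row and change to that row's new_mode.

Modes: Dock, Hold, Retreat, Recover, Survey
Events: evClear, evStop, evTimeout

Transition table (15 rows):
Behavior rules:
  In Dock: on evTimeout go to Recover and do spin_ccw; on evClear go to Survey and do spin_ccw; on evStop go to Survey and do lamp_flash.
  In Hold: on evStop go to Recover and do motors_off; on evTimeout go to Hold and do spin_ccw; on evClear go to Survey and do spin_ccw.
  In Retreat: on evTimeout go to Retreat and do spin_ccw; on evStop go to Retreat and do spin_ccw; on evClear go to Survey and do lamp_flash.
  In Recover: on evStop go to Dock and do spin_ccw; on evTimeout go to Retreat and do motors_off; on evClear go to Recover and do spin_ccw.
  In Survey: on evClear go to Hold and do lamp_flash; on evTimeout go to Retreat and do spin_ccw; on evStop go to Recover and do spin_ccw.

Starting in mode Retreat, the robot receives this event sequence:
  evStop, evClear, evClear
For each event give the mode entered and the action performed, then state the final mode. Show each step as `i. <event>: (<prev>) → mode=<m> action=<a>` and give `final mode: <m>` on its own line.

1. evStop: (Retreat) → mode=Retreat action=spin_ccw
2. evClear: (Retreat) → mode=Survey action=lamp_flash
3. evClear: (Survey) → mode=Hold action=lamp_flash

final mode: Hold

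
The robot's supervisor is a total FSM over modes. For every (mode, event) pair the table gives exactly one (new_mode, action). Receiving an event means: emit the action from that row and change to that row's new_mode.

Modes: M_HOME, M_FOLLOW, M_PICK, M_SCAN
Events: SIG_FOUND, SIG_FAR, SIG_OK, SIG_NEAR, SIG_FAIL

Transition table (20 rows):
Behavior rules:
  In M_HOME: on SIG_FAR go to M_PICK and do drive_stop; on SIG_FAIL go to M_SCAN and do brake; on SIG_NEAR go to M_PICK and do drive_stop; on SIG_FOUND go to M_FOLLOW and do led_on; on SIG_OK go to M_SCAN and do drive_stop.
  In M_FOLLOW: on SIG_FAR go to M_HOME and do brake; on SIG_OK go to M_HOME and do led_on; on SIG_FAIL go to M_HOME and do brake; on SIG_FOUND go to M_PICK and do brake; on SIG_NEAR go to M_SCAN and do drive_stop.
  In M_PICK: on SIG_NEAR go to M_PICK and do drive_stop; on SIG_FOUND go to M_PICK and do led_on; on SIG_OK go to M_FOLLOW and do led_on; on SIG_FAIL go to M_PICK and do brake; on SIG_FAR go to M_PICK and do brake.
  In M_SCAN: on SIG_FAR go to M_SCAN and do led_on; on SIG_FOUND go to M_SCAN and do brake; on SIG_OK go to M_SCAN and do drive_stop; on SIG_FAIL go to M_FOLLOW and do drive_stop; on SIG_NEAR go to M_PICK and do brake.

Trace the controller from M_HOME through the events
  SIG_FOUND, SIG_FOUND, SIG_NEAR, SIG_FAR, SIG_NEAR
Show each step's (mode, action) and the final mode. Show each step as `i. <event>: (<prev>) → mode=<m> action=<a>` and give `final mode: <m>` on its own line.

1. SIG_FOUND: (M_HOME) → mode=M_FOLLOW action=led_on
2. SIG_FOUND: (M_FOLLOW) → mode=M_PICK action=brake
3. SIG_NEAR: (M_PICK) → mode=M_PICK action=drive_stop
4. SIG_FAR: (M_PICK) → mode=M_PICK action=brake
5. SIG_NEAR: (M_PICK) → mode=M_PICK action=drive_stop

final mode: M_PICK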